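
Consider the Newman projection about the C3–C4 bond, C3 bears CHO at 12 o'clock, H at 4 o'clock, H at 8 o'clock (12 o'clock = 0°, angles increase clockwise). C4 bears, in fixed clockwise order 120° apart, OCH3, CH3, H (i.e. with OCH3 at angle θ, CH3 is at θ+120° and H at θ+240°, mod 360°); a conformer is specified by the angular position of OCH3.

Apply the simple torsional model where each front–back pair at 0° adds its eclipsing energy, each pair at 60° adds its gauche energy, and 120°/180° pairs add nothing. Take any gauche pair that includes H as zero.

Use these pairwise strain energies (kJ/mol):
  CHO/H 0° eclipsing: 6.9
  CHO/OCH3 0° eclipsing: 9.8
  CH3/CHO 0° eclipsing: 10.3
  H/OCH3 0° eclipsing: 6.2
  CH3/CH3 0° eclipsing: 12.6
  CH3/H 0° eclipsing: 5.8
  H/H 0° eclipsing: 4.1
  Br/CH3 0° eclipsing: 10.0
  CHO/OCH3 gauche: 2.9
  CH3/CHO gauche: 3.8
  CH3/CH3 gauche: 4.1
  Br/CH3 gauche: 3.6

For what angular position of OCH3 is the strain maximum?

240°

OCH3 at 0° (eclipsed): CHO(0°)/OCH3(0°) eclipsed 9.8; H(120°)/CH3(120°) eclipsed 5.8; H(240°)/H(240°) eclipsed 4.1 → 19.7 kJ/mol.
OCH3 at 60° (staggered): CHO(0°)/OCH3(60°) gauche 2.9 → 2.9 kJ/mol.
OCH3 at 120° (eclipsed): CHO(0°)/H(0°) eclipsed 6.9; H(120°)/OCH3(120°) eclipsed 6.2; H(240°)/CH3(240°) eclipsed 5.8 → 18.9 kJ/mol.
OCH3 at 180° (staggered): CHO(0°)/CH3(300°) gauche 3.8 → 3.8 kJ/mol.
OCH3 at 240° (eclipsed): CHO(0°)/CH3(0°) eclipsed 10.3; H(120°)/H(120°) eclipsed 4.1; H(240°)/OCH3(240°) eclipsed 6.2 → 20.6 kJ/mol.
OCH3 at 300° (staggered): CHO(0°)/OCH3(300°) gauche 2.9; CHO(0°)/CH3(60°) gauche 3.8 → 6.7 kJ/mol.
The maximum (20.6 kJ/mol) occurs with OCH3 at 240°.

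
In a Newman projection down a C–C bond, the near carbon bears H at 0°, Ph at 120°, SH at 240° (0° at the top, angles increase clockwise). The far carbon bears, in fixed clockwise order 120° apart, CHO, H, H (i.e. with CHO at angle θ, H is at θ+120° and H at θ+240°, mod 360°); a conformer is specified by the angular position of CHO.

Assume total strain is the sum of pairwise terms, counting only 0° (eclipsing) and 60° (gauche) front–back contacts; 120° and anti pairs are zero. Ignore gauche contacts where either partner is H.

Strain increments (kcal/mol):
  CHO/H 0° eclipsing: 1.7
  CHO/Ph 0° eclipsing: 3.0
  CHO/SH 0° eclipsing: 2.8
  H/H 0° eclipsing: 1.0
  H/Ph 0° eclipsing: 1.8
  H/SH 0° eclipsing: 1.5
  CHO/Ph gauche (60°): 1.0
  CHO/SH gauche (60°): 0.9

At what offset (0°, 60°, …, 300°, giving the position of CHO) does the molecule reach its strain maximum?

240°

CHO at 0° (eclipsed): H(0°)/CHO(0°) eclipsed 1.7; Ph(120°)/H(120°) eclipsed 1.8; SH(240°)/H(240°) eclipsed 1.5 → 5.0 kcal/mol.
CHO at 60° (staggered): Ph(120°)/CHO(60°) gauche 1.0 → 1.0 kcal/mol.
CHO at 120° (eclipsed): H(0°)/H(0°) eclipsed 1.0; Ph(120°)/CHO(120°) eclipsed 3.0; SH(240°)/H(240°) eclipsed 1.5 → 5.5 kcal/mol.
CHO at 180° (staggered): Ph(120°)/CHO(180°) gauche 1.0; SH(240°)/CHO(180°) gauche 0.9 → 1.9 kcal/mol.
CHO at 240° (eclipsed): H(0°)/H(0°) eclipsed 1.0; Ph(120°)/H(120°) eclipsed 1.8; SH(240°)/CHO(240°) eclipsed 2.8 → 5.6 kcal/mol.
CHO at 300° (staggered): SH(240°)/CHO(300°) gauche 0.9 → 0.9 kcal/mol.
The maximum (5.6 kcal/mol) occurs with CHO at 240°.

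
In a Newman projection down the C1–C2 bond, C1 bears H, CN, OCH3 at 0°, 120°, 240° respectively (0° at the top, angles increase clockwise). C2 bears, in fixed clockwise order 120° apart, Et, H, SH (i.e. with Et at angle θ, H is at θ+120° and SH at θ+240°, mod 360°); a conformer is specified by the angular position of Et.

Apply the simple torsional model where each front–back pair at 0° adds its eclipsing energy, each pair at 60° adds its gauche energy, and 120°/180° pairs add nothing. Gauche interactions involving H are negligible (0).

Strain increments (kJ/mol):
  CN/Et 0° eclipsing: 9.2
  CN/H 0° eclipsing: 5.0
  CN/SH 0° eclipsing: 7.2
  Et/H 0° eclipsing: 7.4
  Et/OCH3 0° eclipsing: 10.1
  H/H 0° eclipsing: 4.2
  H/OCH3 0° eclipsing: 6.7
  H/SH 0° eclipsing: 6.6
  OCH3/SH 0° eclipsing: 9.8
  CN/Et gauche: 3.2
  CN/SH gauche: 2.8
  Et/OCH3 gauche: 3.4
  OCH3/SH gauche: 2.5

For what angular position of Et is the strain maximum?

Et at 0° (eclipsed): H–Et eclipsed, CN–H eclipsed, OCH3–SH eclipsed; 7.4 + 5.0 + 9.8 = 22.2 kJ/mol.
Et at 60° (staggered): CN–Et gauche, OCH3–SH gauche; 3.2 + 2.5 = 5.7 kJ/mol.
Et at 120° (eclipsed): H–SH eclipsed, CN–Et eclipsed, OCH3–H eclipsed; 6.6 + 9.2 + 6.7 = 22.5 kJ/mol.
Et at 180° (staggered): CN–Et gauche, CN–SH gauche, OCH3–Et gauche; 3.2 + 2.8 + 3.4 = 9.4 kJ/mol.
Et at 240° (eclipsed): H–H eclipsed, CN–SH eclipsed, OCH3–Et eclipsed; 4.2 + 7.2 + 10.1 = 21.5 kJ/mol.
Et at 300° (staggered): CN–SH gauche, OCH3–Et gauche, OCH3–SH gauche; 2.8 + 3.4 + 2.5 = 8.7 kJ/mol.
The maximum (22.5 kJ/mol) occurs with Et at 120°.

120°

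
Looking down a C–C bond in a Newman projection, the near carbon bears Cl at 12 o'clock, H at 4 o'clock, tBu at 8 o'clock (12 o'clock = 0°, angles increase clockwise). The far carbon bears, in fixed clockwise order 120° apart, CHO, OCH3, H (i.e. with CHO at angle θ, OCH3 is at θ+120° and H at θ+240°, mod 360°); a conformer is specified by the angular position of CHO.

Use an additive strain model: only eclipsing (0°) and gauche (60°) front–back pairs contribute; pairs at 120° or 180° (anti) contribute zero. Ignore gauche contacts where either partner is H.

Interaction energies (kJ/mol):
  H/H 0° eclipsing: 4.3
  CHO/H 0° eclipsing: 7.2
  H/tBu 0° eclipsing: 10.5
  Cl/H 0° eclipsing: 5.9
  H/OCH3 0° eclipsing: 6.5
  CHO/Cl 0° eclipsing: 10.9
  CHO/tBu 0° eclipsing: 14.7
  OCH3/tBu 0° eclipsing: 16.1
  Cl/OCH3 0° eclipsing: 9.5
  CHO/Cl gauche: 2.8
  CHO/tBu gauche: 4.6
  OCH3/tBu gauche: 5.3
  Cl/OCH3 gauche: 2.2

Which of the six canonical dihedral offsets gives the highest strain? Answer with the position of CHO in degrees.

CHO at 0° (eclipsed): Cl(0°)/CHO(0°) eclipsed 10.9; H(120°)/OCH3(120°) eclipsed 6.5; tBu(240°)/H(240°) eclipsed 10.5 → 27.9 kJ/mol.
CHO at 60° (staggered): Cl(0°)/CHO(60°) gauche 2.8; tBu(240°)/OCH3(180°) gauche 5.3 → 8.1 kJ/mol.
CHO at 120° (eclipsed): Cl(0°)/H(0°) eclipsed 5.9; H(120°)/CHO(120°) eclipsed 7.2; tBu(240°)/OCH3(240°) eclipsed 16.1 → 29.2 kJ/mol.
CHO at 180° (staggered): Cl(0°)/OCH3(300°) gauche 2.2; tBu(240°)/CHO(180°) gauche 4.6; tBu(240°)/OCH3(300°) gauche 5.3 → 12.1 kJ/mol.
CHO at 240° (eclipsed): Cl(0°)/OCH3(0°) eclipsed 9.5; H(120°)/H(120°) eclipsed 4.3; tBu(240°)/CHO(240°) eclipsed 14.7 → 28.5 kJ/mol.
CHO at 300° (staggered): Cl(0°)/CHO(300°) gauche 2.8; Cl(0°)/OCH3(60°) gauche 2.2; tBu(240°)/CHO(300°) gauche 4.6 → 9.6 kJ/mol.
The maximum (29.2 kJ/mol) occurs with CHO at 120°.

120°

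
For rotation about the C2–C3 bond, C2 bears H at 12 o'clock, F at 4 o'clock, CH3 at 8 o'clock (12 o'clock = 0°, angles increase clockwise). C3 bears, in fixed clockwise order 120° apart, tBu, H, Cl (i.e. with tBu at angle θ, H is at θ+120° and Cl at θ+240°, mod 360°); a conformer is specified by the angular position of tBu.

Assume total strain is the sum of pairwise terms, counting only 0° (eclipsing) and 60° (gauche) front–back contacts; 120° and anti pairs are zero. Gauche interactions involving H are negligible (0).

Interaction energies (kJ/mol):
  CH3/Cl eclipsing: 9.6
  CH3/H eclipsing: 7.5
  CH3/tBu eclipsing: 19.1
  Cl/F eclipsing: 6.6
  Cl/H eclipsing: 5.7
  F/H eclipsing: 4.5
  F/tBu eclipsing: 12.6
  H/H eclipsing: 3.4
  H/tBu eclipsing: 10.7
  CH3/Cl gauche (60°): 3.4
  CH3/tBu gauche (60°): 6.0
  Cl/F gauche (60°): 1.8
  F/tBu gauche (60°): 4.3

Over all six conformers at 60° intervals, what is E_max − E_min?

21.4 kJ/mol

tBu at 0° (eclipsed): H(0°)/tBu(0°) eclipsed 10.7; F(120°)/H(120°) eclipsed 4.5; CH3(240°)/Cl(240°) eclipsed 9.6 → 24.8 kJ/mol.
tBu at 60° (staggered): F(120°)/tBu(60°) gauche 4.3; CH3(240°)/Cl(300°) gauche 3.4 → 7.7 kJ/mol.
tBu at 120° (eclipsed): H(0°)/Cl(0°) eclipsed 5.7; F(120°)/tBu(120°) eclipsed 12.6; CH3(240°)/H(240°) eclipsed 7.5 → 25.8 kJ/mol.
tBu at 180° (staggered): F(120°)/tBu(180°) gauche 4.3; F(120°)/Cl(60°) gauche 1.8; CH3(240°)/tBu(180°) gauche 6.0 → 12.1 kJ/mol.
tBu at 240° (eclipsed): H(0°)/H(0°) eclipsed 3.4; F(120°)/Cl(120°) eclipsed 6.6; CH3(240°)/tBu(240°) eclipsed 19.1 → 29.1 kJ/mol.
tBu at 300° (staggered): F(120°)/Cl(180°) gauche 1.8; CH3(240°)/tBu(300°) gauche 6.0; CH3(240°)/Cl(180°) gauche 3.4 → 11.2 kJ/mol.
Max at 240° (29.1 kJ/mol), min at 60° (7.7 kJ/mol); barrier = 21.4 kJ/mol.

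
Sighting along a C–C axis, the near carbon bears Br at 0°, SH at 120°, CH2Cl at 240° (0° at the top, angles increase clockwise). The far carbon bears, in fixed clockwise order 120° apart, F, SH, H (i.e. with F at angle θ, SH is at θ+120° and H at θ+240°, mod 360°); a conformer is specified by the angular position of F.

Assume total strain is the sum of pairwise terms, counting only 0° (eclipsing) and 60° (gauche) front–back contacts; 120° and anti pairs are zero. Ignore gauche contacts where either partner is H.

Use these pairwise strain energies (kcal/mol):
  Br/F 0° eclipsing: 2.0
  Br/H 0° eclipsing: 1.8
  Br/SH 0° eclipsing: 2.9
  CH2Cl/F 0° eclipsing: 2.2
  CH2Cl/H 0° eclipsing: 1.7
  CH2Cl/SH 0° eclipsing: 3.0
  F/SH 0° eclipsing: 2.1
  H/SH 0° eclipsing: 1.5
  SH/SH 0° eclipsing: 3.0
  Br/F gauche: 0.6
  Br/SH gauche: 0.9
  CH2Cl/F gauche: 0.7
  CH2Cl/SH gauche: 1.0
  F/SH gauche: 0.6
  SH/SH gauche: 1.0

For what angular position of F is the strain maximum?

F at 0° is eclipsed. Br at 0° is eclipsed with F at 0° (2.0); SH at 120° is eclipsed with SH at 120° (3.0); CH2Cl at 240° is eclipsed with H at 240° (1.7). Total 6.7 kcal/mol.
F at 60° is staggered. Br at 0° is gauche with F at 60° (0.6); SH at 120° is gauche with F at 60° (0.6); SH at 120° is gauche with SH at 180° (1.0); CH2Cl at 240° is gauche with SH at 180° (1.0). Total 3.2 kcal/mol.
F at 120° is eclipsed. Br at 0° is eclipsed with H at 0° (1.8); SH at 120° is eclipsed with F at 120° (2.1); CH2Cl at 240° is eclipsed with SH at 240° (3.0). Total 6.9 kcal/mol.
F at 180° is staggered. Br at 0° is gauche with SH at 300° (0.9); SH at 120° is gauche with F at 180° (0.6); CH2Cl at 240° is gauche with F at 180° (0.7); CH2Cl at 240° is gauche with SH at 300° (1.0). Total 3.2 kcal/mol.
F at 240° is eclipsed. Br at 0° is eclipsed with SH at 0° (2.9); SH at 120° is eclipsed with H at 120° (1.5); CH2Cl at 240° is eclipsed with F at 240° (2.2). Total 6.6 kcal/mol.
F at 300° is staggered. Br at 0° is gauche with F at 300° (0.6); Br at 0° is gauche with SH at 60° (0.9); SH at 120° is gauche with SH at 60° (1.0); CH2Cl at 240° is gauche with F at 300° (0.7). Total 3.2 kcal/mol.
The maximum (6.9 kcal/mol) occurs with F at 120°.

120°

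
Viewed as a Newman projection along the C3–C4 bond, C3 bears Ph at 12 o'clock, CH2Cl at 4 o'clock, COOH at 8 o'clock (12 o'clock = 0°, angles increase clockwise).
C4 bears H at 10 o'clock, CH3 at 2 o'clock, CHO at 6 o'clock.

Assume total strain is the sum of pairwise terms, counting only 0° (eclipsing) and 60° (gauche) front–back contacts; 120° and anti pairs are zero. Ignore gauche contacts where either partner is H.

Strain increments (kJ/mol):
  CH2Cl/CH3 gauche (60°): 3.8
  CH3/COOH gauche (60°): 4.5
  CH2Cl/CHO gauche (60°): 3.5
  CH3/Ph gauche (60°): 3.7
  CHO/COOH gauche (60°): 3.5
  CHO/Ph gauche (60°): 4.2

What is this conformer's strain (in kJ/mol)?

14.5 kJ/mol

This conformer (staggered): Ph–CH3 gauche, CH2Cl–CH3 gauche, CH2Cl–CHO gauche, COOH–CHO gauche; 3.7 + 3.8 + 3.5 + 3.5 = 14.5 kJ/mol.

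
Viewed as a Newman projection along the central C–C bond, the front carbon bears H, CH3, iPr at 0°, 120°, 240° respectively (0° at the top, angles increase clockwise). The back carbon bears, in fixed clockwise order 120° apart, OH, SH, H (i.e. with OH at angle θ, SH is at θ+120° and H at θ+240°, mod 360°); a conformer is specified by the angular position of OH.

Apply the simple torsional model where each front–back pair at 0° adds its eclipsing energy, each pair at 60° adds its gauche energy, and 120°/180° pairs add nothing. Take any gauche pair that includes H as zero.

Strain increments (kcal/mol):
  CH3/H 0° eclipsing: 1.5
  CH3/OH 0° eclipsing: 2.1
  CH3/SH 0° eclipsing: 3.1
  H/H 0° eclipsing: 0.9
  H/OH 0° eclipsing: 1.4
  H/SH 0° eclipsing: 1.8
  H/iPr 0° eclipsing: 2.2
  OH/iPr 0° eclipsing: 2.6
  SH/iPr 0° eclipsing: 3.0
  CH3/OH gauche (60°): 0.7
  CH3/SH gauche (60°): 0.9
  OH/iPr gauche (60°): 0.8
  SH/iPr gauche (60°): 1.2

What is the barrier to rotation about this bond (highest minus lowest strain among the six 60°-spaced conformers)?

5.0 kcal/mol

OH at 0° (eclipsed): H(0°)/OH(0°) eclipsed 1.4; CH3(120°)/SH(120°) eclipsed 3.1; iPr(240°)/H(240°) eclipsed 2.2 → 6.7 kcal/mol.
OH at 60° (staggered): CH3(120°)/OH(60°) gauche 0.7; CH3(120°)/SH(180°) gauche 0.9; iPr(240°)/SH(180°) gauche 1.2 → 2.8 kcal/mol.
OH at 120° (eclipsed): H(0°)/H(0°) eclipsed 0.9; CH3(120°)/OH(120°) eclipsed 2.1; iPr(240°)/SH(240°) eclipsed 3.0 → 6.0 kcal/mol.
OH at 180° (staggered): CH3(120°)/OH(180°) gauche 0.7; iPr(240°)/OH(180°) gauche 0.8; iPr(240°)/SH(300°) gauche 1.2 → 2.7 kcal/mol.
OH at 240° (eclipsed): H(0°)/SH(0°) eclipsed 1.8; CH3(120°)/H(120°) eclipsed 1.5; iPr(240°)/OH(240°) eclipsed 2.6 → 5.9 kcal/mol.
OH at 300° (staggered): CH3(120°)/SH(60°) gauche 0.9; iPr(240°)/OH(300°) gauche 0.8 → 1.7 kcal/mol.
Max at 0° (6.7 kcal/mol), min at 300° (1.7 kcal/mol); barrier = 5.0 kcal/mol.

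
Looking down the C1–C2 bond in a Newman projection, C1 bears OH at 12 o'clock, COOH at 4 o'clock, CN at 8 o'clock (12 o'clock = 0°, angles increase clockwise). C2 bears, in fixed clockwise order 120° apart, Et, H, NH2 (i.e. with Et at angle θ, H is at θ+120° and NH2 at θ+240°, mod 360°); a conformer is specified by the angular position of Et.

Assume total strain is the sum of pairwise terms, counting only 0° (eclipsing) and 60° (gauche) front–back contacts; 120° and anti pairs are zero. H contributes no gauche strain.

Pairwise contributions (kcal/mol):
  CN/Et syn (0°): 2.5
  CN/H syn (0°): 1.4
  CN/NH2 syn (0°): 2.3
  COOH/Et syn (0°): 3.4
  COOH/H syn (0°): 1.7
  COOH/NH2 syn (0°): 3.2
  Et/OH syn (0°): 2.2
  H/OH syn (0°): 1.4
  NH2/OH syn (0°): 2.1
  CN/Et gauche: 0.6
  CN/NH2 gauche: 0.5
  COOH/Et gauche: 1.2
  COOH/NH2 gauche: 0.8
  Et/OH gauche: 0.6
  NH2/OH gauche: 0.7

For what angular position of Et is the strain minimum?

Et at 0° (eclipsed): OH–Et eclipsed, COOH–H eclipsed, CN–NH2 eclipsed; 2.2 + 1.7 + 2.3 = 6.2 kcal/mol.
Et at 60° (staggered): OH–Et gauche, OH–NH2 gauche, COOH–Et gauche, CN–NH2 gauche; 0.6 + 0.7 + 1.2 + 0.5 = 3.0 kcal/mol.
Et at 120° (eclipsed): OH–NH2 eclipsed, COOH–Et eclipsed, CN–H eclipsed; 2.1 + 3.4 + 1.4 = 6.9 kcal/mol.
Et at 180° (staggered): OH–NH2 gauche, COOH–Et gauche, COOH–NH2 gauche, CN–Et gauche; 0.7 + 1.2 + 0.8 + 0.6 = 3.3 kcal/mol.
Et at 240° (eclipsed): OH–H eclipsed, COOH–NH2 eclipsed, CN–Et eclipsed; 1.4 + 3.2 + 2.5 = 7.1 kcal/mol.
Et at 300° (staggered): OH–Et gauche, COOH–NH2 gauche, CN–Et gauche, CN–NH2 gauche; 0.6 + 0.8 + 0.6 + 0.5 = 2.5 kcal/mol.
The minimum (2.5 kcal/mol) occurs with Et at 300°.

300°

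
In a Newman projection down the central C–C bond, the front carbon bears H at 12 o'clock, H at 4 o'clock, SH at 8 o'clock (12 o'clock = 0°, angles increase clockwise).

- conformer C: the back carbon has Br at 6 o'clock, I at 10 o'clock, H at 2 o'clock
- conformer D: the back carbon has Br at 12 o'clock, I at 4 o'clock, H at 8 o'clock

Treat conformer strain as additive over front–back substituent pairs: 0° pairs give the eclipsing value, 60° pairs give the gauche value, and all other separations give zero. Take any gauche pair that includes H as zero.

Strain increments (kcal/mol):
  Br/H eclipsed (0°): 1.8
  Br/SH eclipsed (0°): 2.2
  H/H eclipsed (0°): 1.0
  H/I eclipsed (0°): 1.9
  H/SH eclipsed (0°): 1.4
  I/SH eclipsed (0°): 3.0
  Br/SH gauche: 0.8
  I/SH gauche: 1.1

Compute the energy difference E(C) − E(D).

-3.2 kcal/mol

C is staggered. SH at 240° is gauche with Br at 180° (0.8); SH at 240° is gauche with I at 300° (1.1). Total 1.9 kcal/mol.
D is eclipsed. H at 0° is eclipsed with Br at 0° (1.8); H at 120° is eclipsed with I at 120° (1.9); SH at 240° is eclipsed with H at 240° (1.4). Total 5.1 kcal/mol.
E(C) − E(D) = 1.9 − 5.1 = -3.2 kcal/mol.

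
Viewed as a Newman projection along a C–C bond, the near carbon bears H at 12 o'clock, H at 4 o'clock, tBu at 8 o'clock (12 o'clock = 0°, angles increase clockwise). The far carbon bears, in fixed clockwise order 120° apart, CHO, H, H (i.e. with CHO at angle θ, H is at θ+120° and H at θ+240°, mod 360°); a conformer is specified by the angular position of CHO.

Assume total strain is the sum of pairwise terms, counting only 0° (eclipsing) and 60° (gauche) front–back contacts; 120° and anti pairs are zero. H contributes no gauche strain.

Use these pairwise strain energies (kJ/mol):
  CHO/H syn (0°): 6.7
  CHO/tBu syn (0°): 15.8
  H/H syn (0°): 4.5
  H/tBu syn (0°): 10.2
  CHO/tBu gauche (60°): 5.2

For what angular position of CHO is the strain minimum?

CHO at 0° (eclipsed): H–CHO eclipsed, H–H eclipsed, tBu–H eclipsed; 6.7 + 4.5 + 10.2 = 21.4 kJ/mol.
CHO at 60° (staggered): no non-H gauche contacts → 0.0 kJ/mol.
CHO at 120° (eclipsed): H–H eclipsed, H–CHO eclipsed, tBu–H eclipsed; 4.5 + 6.7 + 10.2 = 21.4 kJ/mol.
CHO at 180° (staggered): tBu–CHO gauche; 5.2 = 5.2 kJ/mol.
CHO at 240° (eclipsed): H–H eclipsed, H–H eclipsed, tBu–CHO eclipsed; 4.5 + 4.5 + 15.8 = 24.8 kJ/mol.
CHO at 300° (staggered): tBu–CHO gauche; 5.2 = 5.2 kJ/mol.
The minimum (0.0 kJ/mol) occurs with CHO at 60°.

60°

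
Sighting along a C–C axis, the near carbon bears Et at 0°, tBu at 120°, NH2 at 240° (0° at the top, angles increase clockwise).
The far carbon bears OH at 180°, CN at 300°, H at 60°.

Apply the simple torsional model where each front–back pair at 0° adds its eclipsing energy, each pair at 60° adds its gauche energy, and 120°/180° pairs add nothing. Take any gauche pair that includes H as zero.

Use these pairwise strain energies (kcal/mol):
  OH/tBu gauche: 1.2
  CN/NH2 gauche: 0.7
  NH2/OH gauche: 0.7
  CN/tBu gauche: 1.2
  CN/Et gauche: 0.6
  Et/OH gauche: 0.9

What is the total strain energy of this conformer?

This conformer is staggered. Et at 0° is gauche with CN at 300° (0.6); tBu at 120° is gauche with OH at 180° (1.2); NH2 at 240° is gauche with OH at 180° (0.7); NH2 at 240° is gauche with CN at 300° (0.7). Total 3.2 kcal/mol.

3.2 kcal/mol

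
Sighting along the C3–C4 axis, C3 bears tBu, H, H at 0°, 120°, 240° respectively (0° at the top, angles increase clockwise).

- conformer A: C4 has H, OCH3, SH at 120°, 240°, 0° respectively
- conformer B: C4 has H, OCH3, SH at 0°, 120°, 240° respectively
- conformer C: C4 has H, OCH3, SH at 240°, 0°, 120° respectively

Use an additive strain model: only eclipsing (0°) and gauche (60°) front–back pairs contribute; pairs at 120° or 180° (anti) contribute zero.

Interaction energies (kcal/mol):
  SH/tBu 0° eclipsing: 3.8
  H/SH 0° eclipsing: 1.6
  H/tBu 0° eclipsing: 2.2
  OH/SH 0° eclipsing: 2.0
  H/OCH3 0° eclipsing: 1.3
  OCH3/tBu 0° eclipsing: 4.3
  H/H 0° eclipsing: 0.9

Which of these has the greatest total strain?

C

A (eclipsed): tBu–SH eclipsed, H–H eclipsed, H–OCH3 eclipsed; 3.8 + 0.9 + 1.3 = 6.0 kcal/mol.
B (eclipsed): tBu–H eclipsed, H–OCH3 eclipsed, H–SH eclipsed; 2.2 + 1.3 + 1.6 = 5.1 kcal/mol.
C (eclipsed): tBu–OCH3 eclipsed, H–SH eclipsed, H–H eclipsed; 4.3 + 1.6 + 0.9 = 6.8 kcal/mol.
C has the highest total (6.8 kcal/mol).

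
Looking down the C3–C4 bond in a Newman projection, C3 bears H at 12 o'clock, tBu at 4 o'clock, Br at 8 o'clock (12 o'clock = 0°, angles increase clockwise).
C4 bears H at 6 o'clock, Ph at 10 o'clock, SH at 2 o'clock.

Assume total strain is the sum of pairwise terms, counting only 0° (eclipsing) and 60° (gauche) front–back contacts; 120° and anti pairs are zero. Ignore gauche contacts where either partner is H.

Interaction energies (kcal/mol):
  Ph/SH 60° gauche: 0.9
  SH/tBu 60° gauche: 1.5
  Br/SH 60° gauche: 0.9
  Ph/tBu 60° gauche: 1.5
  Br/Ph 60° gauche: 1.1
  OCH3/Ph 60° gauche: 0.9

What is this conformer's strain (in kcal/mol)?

2.6 kcal/mol

This conformer (staggered): tBu–SH gauche, Br–Ph gauche; 1.5 + 1.1 = 2.6 kcal/mol.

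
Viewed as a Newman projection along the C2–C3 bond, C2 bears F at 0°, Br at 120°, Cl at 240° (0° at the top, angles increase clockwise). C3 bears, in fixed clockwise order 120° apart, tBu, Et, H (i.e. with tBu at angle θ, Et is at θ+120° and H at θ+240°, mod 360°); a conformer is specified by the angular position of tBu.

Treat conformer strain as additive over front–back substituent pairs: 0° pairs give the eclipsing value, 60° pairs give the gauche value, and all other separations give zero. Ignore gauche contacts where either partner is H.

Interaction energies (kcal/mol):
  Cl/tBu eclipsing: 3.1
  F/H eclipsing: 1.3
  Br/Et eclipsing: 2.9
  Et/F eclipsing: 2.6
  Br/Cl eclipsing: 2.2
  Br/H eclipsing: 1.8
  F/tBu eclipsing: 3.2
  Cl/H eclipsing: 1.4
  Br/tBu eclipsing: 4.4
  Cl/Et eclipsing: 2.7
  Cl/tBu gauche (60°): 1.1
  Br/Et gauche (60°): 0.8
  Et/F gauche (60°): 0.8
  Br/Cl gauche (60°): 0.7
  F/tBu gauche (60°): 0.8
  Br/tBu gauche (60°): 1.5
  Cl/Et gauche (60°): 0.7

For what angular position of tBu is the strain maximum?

tBu at 0° is eclipsed. F at 0° is eclipsed with tBu at 0° (3.2); Br at 120° is eclipsed with Et at 120° (2.9); Cl at 240° is eclipsed with H at 240° (1.4). Total 7.5 kcal/mol.
tBu at 60° is staggered. F at 0° is gauche with tBu at 60° (0.8); Br at 120° is gauche with tBu at 60° (1.5); Br at 120° is gauche with Et at 180° (0.8); Cl at 240° is gauche with Et at 180° (0.7). Total 3.8 kcal/mol.
tBu at 120° is eclipsed. F at 0° is eclipsed with H at 0° (1.3); Br at 120° is eclipsed with tBu at 120° (4.4); Cl at 240° is eclipsed with Et at 240° (2.7). Total 8.4 kcal/mol.
tBu at 180° is staggered. F at 0° is gauche with Et at 300° (0.8); Br at 120° is gauche with tBu at 180° (1.5); Cl at 240° is gauche with tBu at 180° (1.1); Cl at 240° is gauche with Et at 300° (0.7). Total 4.1 kcal/mol.
tBu at 240° is eclipsed. F at 0° is eclipsed with Et at 0° (2.6); Br at 120° is eclipsed with H at 120° (1.8); Cl at 240° is eclipsed with tBu at 240° (3.1). Total 7.5 kcal/mol.
tBu at 300° is staggered. F at 0° is gauche with tBu at 300° (0.8); F at 0° is gauche with Et at 60° (0.8); Br at 120° is gauche with Et at 60° (0.8); Cl at 240° is gauche with tBu at 300° (1.1). Total 3.5 kcal/mol.
The maximum (8.4 kcal/mol) occurs with tBu at 120°.

120°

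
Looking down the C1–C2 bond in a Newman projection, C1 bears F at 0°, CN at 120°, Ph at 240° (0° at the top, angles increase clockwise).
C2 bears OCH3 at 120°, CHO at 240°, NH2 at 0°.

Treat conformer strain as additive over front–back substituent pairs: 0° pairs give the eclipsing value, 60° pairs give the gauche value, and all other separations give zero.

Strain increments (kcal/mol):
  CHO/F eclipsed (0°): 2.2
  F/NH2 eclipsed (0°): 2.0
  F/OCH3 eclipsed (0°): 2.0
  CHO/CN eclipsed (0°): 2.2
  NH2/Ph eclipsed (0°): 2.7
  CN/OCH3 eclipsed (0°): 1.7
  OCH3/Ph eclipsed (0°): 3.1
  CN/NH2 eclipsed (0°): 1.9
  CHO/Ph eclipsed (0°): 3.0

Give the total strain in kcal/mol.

6.7 kcal/mol

This conformer (eclipsed): F–NH2 eclipsed, CN–OCH3 eclipsed, Ph–CHO eclipsed; 2.0 + 1.7 + 3.0 = 6.7 kcal/mol.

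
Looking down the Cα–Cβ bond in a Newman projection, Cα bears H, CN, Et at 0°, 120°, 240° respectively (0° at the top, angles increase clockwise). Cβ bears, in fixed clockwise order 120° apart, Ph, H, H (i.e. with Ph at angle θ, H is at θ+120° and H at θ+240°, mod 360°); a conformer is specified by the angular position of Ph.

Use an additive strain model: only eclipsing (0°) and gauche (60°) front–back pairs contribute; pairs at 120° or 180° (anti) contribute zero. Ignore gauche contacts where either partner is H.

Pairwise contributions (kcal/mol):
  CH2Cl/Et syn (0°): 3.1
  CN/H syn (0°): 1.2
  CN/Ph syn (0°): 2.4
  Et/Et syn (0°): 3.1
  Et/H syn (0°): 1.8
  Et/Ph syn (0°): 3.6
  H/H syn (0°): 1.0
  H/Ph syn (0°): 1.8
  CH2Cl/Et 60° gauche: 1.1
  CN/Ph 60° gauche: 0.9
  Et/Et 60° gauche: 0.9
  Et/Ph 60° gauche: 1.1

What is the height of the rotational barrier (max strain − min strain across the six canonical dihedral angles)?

4.9 kcal/mol

Ph at 0° is eclipsed. H at 0° is eclipsed with Ph at 0° (1.8); CN at 120° is eclipsed with H at 120° (1.2); Et at 240° is eclipsed with H at 240° (1.8). Total 4.8 kcal/mol.
Ph at 60° is staggered. CN at 120° is gauche with Ph at 60° (0.9). Total 0.9 kcal/mol.
Ph at 120° is eclipsed. H at 0° is eclipsed with H at 0° (1.0); CN at 120° is eclipsed with Ph at 120° (2.4); Et at 240° is eclipsed with H at 240° (1.8). Total 5.2 kcal/mol.
Ph at 180° is staggered. CN at 120° is gauche with Ph at 180° (0.9); Et at 240° is gauche with Ph at 180° (1.1). Total 2.0 kcal/mol.
Ph at 240° is eclipsed. H at 0° is eclipsed with H at 0° (1.0); CN at 120° is eclipsed with H at 120° (1.2); Et at 240° is eclipsed with Ph at 240° (3.6). Total 5.8 kcal/mol.
Ph at 300° is staggered. Et at 240° is gauche with Ph at 300° (1.1). Total 1.1 kcal/mol.
Max at 240° (5.8 kcal/mol), min at 60° (0.9 kcal/mol); barrier = 4.9 kcal/mol.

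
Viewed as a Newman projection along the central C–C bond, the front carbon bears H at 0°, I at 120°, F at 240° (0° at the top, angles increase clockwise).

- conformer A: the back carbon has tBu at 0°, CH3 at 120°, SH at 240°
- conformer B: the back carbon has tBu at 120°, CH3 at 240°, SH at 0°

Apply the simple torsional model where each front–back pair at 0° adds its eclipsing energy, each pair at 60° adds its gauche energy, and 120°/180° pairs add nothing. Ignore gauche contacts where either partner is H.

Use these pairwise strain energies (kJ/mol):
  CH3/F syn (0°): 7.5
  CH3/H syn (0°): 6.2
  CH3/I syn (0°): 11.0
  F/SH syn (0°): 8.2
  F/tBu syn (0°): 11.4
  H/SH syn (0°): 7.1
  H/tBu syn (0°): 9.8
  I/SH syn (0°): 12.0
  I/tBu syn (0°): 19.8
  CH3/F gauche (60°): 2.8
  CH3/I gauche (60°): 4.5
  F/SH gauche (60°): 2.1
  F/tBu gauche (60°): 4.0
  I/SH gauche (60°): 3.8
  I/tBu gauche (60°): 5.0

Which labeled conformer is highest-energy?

B

A (eclipsed): H(0°)/tBu(0°) eclipsed 9.8; I(120°)/CH3(120°) eclipsed 11.0; F(240°)/SH(240°) eclipsed 8.2 → 29.0 kJ/mol.
B (eclipsed): H(0°)/SH(0°) eclipsed 7.1; I(120°)/tBu(120°) eclipsed 19.8; F(240°)/CH3(240°) eclipsed 7.5 → 34.4 kJ/mol.
B has the highest total (34.4 kJ/mol).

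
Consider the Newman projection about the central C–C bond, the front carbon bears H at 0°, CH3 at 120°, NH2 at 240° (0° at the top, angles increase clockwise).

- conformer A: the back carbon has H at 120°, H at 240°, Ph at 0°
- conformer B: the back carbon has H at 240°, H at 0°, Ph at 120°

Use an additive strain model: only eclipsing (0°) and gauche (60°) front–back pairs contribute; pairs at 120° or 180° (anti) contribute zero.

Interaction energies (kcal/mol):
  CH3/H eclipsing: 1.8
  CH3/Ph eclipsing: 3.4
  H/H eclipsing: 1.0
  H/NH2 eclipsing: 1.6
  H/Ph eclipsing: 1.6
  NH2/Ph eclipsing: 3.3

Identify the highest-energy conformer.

A is eclipsed. H at 0° is eclipsed with Ph at 0° (1.6); CH3 at 120° is eclipsed with H at 120° (1.8); NH2 at 240° is eclipsed with H at 240° (1.6). Total 5.0 kcal/mol.
B is eclipsed. H at 0° is eclipsed with H at 0° (1.0); CH3 at 120° is eclipsed with Ph at 120° (3.4); NH2 at 240° is eclipsed with H at 240° (1.6). Total 6.0 kcal/mol.
B has the highest total (6.0 kcal/mol).

B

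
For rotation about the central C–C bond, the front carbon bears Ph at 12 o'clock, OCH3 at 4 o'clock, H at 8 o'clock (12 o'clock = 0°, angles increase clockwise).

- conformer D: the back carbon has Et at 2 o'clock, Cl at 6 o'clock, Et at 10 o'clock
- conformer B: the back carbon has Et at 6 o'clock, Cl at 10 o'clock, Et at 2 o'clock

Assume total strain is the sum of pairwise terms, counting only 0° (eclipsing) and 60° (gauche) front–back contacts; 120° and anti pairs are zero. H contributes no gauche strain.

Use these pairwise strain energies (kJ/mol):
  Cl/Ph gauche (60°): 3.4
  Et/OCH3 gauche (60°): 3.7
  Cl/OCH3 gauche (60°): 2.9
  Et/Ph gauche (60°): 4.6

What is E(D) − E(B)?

+0.4 kJ/mol

D is staggered. Ph at 0° is gauche with Et at 60° (4.6); Ph at 0° is gauche with Et at 300° (4.6); OCH3 at 120° is gauche with Et at 60° (3.7); OCH3 at 120° is gauche with Cl at 180° (2.9). Total 15.8 kJ/mol.
B is staggered. Ph at 0° is gauche with Cl at 300° (3.4); Ph at 0° is gauche with Et at 60° (4.6); OCH3 at 120° is gauche with Et at 180° (3.7); OCH3 at 120° is gauche with Et at 60° (3.7). Total 15.4 kJ/mol.
E(D) − E(B) = 15.8 − 15.4 = +0.4 kJ/mol.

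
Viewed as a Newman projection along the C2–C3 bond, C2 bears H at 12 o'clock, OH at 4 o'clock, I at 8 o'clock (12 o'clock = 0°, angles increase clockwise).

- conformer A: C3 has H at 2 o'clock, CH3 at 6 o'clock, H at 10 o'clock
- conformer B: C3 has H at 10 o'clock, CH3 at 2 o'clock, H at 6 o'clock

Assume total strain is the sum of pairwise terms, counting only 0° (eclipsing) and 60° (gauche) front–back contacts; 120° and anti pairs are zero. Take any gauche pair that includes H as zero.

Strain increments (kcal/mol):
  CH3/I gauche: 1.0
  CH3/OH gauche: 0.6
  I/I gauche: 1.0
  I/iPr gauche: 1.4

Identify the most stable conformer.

B

A (staggered): OH–CH3 gauche, I–CH3 gauche; 0.6 + 1.0 = 1.6 kcal/mol.
B (staggered): OH–CH3 gauche; 0.6 = 0.6 kcal/mol.
B has the lowest total (0.6 kcal/mol).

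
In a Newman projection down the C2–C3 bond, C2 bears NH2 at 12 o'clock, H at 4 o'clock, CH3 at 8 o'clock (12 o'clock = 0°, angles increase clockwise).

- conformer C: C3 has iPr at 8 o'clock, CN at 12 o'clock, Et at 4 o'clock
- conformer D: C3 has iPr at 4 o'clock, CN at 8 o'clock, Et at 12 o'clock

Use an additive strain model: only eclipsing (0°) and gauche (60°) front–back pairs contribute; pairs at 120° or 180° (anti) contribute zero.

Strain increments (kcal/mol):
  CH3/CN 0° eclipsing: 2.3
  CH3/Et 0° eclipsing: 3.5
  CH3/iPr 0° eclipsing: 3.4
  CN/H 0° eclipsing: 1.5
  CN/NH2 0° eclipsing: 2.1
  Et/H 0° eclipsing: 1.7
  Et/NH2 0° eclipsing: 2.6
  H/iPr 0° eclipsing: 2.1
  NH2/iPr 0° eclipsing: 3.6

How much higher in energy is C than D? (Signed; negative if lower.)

+0.2 kcal/mol

C (eclipsed): NH2–CN eclipsed, H–Et eclipsed, CH3–iPr eclipsed; 2.1 + 1.7 + 3.4 = 7.2 kcal/mol.
D (eclipsed): NH2–Et eclipsed, H–iPr eclipsed, CH3–CN eclipsed; 2.6 + 2.1 + 2.3 = 7.0 kcal/mol.
E(C) − E(D) = 7.2 − 7.0 = +0.2 kcal/mol.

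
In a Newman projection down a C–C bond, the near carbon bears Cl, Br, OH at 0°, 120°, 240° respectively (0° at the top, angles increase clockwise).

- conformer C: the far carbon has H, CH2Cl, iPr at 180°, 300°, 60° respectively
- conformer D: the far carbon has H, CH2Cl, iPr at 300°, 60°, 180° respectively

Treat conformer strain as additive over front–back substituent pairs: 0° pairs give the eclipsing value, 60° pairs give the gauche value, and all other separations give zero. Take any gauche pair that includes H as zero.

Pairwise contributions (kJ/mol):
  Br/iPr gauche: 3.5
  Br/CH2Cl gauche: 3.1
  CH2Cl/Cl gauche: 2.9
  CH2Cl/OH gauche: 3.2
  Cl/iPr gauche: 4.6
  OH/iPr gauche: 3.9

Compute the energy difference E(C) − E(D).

+0.8 kJ/mol

C (staggered): Cl(0°)/CH2Cl(300°) gauche 2.9; Cl(0°)/iPr(60°) gauche 4.6; Br(120°)/iPr(60°) gauche 3.5; OH(240°)/CH2Cl(300°) gauche 3.2 → 14.2 kJ/mol.
D (staggered): Cl(0°)/CH2Cl(60°) gauche 2.9; Br(120°)/CH2Cl(60°) gauche 3.1; Br(120°)/iPr(180°) gauche 3.5; OH(240°)/iPr(180°) gauche 3.9 → 13.4 kJ/mol.
E(C) − E(D) = 14.2 − 13.4 = +0.8 kJ/mol.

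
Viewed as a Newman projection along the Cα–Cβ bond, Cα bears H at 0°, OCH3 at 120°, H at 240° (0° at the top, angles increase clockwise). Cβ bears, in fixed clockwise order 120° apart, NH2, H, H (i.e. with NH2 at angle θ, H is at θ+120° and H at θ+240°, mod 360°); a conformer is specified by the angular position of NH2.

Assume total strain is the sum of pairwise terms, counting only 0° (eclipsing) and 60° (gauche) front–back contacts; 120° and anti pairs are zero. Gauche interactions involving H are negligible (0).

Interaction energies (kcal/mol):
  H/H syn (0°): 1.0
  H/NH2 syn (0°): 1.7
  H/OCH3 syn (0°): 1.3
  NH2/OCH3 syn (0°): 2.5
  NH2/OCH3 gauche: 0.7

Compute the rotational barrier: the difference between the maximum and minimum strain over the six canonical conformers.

4.5 kcal/mol

NH2 at 0° (eclipsed): H–NH2 eclipsed, OCH3–H eclipsed, H–H eclipsed; 1.7 + 1.3 + 1.0 = 4.0 kcal/mol.
NH2 at 60° (staggered): OCH3–NH2 gauche; 0.7 = 0.7 kcal/mol.
NH2 at 120° (eclipsed): H–H eclipsed, OCH3–NH2 eclipsed, H–H eclipsed; 1.0 + 2.5 + 1.0 = 4.5 kcal/mol.
NH2 at 180° (staggered): OCH3–NH2 gauche; 0.7 = 0.7 kcal/mol.
NH2 at 240° (eclipsed): H–H eclipsed, OCH3–H eclipsed, H–NH2 eclipsed; 1.0 + 1.3 + 1.7 = 4.0 kcal/mol.
NH2 at 300° (staggered): no non-H gauche contacts → 0.0 kcal/mol.
Max at 120° (4.5 kcal/mol), min at 300° (0.0 kcal/mol); barrier = 4.5 kcal/mol.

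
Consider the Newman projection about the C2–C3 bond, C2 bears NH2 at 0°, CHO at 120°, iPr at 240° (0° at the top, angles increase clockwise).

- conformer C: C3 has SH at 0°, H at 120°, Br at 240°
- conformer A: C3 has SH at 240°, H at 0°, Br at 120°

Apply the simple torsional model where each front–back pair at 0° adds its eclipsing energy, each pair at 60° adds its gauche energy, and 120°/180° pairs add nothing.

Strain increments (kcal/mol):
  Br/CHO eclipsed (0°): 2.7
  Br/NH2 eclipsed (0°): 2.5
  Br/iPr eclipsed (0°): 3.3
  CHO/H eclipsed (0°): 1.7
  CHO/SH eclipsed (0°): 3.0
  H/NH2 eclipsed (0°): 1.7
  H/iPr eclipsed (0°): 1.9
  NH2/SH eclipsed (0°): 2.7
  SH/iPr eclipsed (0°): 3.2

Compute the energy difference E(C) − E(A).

C (eclipsed): NH2–SH eclipsed, CHO–H eclipsed, iPr–Br eclipsed; 2.7 + 1.7 + 3.3 = 7.7 kcal/mol.
A (eclipsed): NH2–H eclipsed, CHO–Br eclipsed, iPr–SH eclipsed; 1.7 + 2.7 + 3.2 = 7.6 kcal/mol.
E(C) − E(A) = 7.7 − 7.6 = +0.1 kcal/mol.

+0.1 kcal/mol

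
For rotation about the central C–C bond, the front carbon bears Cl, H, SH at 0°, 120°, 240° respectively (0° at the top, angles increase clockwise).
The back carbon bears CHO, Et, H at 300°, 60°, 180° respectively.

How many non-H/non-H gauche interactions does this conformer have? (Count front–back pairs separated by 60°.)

Non-H gauche pairs: Cl(0°)/CHO(300°); Cl(0°)/Et(60°); SH(240°)/CHO(300°) — 3 interactions.

3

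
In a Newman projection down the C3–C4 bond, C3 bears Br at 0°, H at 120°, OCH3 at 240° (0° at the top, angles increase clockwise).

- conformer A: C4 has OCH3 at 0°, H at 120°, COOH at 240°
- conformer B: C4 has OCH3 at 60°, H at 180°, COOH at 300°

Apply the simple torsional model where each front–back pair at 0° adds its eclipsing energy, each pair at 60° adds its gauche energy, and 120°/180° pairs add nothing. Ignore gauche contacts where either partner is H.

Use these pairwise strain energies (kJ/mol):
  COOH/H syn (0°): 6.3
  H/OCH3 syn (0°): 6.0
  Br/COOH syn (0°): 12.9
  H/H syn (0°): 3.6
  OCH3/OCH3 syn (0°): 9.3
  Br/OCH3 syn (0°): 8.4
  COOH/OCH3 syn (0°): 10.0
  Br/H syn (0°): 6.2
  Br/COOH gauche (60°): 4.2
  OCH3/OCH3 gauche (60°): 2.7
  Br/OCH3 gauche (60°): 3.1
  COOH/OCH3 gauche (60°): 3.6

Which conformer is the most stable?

A (eclipsed): Br–OCH3 eclipsed, H–H eclipsed, OCH3–COOH eclipsed; 8.4 + 3.6 + 10.0 = 22.0 kJ/mol.
B (staggered): Br–OCH3 gauche, Br–COOH gauche, OCH3–COOH gauche; 3.1 + 4.2 + 3.6 = 10.9 kJ/mol.
B has the lowest total (10.9 kJ/mol).

B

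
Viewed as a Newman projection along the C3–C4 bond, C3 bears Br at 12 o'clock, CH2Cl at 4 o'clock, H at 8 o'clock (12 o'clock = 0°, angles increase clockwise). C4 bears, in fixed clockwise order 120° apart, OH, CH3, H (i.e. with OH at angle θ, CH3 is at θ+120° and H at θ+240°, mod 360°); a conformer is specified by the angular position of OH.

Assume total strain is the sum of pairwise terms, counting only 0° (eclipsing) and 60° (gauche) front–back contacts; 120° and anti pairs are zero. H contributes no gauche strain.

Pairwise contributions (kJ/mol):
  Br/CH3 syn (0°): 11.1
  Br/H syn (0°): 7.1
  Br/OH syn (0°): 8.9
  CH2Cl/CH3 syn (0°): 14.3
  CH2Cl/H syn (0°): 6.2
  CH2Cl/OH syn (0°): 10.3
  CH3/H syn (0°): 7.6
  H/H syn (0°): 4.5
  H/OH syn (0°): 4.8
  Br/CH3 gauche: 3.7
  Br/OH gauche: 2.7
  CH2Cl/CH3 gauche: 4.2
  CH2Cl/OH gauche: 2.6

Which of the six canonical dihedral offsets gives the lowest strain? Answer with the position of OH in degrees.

OH at 0° (eclipsed): Br(0°)/OH(0°) eclipsed 8.9; CH2Cl(120°)/CH3(120°) eclipsed 14.3; H(240°)/H(240°) eclipsed 4.5 → 27.7 kJ/mol.
OH at 60° (staggered): Br(0°)/OH(60°) gauche 2.7; CH2Cl(120°)/OH(60°) gauche 2.6; CH2Cl(120°)/CH3(180°) gauche 4.2 → 9.5 kJ/mol.
OH at 120° (eclipsed): Br(0°)/H(0°) eclipsed 7.1; CH2Cl(120°)/OH(120°) eclipsed 10.3; H(240°)/CH3(240°) eclipsed 7.6 → 25.0 kJ/mol.
OH at 180° (staggered): Br(0°)/CH3(300°) gauche 3.7; CH2Cl(120°)/OH(180°) gauche 2.6 → 6.3 kJ/mol.
OH at 240° (eclipsed): Br(0°)/CH3(0°) eclipsed 11.1; CH2Cl(120°)/H(120°) eclipsed 6.2; H(240°)/OH(240°) eclipsed 4.8 → 22.1 kJ/mol.
OH at 300° (staggered): Br(0°)/OH(300°) gauche 2.7; Br(0°)/CH3(60°) gauche 3.7; CH2Cl(120°)/CH3(60°) gauche 4.2 → 10.6 kJ/mol.
The minimum (6.3 kJ/mol) occurs with OH at 180°.

180°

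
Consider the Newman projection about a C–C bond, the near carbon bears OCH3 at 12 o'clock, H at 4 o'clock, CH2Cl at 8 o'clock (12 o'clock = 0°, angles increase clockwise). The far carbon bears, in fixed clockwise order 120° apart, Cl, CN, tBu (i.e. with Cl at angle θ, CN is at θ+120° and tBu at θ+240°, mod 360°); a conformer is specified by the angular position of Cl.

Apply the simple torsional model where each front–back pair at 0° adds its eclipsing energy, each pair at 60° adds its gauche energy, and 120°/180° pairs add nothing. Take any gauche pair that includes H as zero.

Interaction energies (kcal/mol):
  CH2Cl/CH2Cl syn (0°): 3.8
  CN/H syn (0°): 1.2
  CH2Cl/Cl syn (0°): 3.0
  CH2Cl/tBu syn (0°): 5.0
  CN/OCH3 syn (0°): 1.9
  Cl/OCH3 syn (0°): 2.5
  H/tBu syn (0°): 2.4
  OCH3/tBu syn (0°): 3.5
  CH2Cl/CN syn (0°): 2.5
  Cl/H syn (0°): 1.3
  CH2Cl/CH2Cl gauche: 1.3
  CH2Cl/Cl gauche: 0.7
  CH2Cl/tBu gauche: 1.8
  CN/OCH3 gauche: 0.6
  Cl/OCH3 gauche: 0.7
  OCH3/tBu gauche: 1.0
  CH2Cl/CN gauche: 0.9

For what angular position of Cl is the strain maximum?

0°

Cl at 0° is eclipsed. OCH3 at 0° is eclipsed with Cl at 0° (2.5); H at 120° is eclipsed with CN at 120° (1.2); CH2Cl at 240° is eclipsed with tBu at 240° (5.0). Total 8.7 kcal/mol.
Cl at 60° is staggered. OCH3 at 0° is gauche with Cl at 60° (0.7); OCH3 at 0° is gauche with tBu at 300° (1.0); CH2Cl at 240° is gauche with CN at 180° (0.9); CH2Cl at 240° is gauche with tBu at 300° (1.8). Total 4.4 kcal/mol.
Cl at 120° is eclipsed. OCH3 at 0° is eclipsed with tBu at 0° (3.5); H at 120° is eclipsed with Cl at 120° (1.3); CH2Cl at 240° is eclipsed with CN at 240° (2.5). Total 7.3 kcal/mol.
Cl at 180° is staggered. OCH3 at 0° is gauche with CN at 300° (0.6); OCH3 at 0° is gauche with tBu at 60° (1.0); CH2Cl at 240° is gauche with Cl at 180° (0.7); CH2Cl at 240° is gauche with CN at 300° (0.9). Total 3.2 kcal/mol.
Cl at 240° is eclipsed. OCH3 at 0° is eclipsed with CN at 0° (1.9); H at 120° is eclipsed with tBu at 120° (2.4); CH2Cl at 240° is eclipsed with Cl at 240° (3.0). Total 7.3 kcal/mol.
Cl at 300° is staggered. OCH3 at 0° is gauche with Cl at 300° (0.7); OCH3 at 0° is gauche with CN at 60° (0.6); CH2Cl at 240° is gauche with Cl at 300° (0.7); CH2Cl at 240° is gauche with tBu at 180° (1.8). Total 3.8 kcal/mol.
The maximum (8.7 kcal/mol) occurs with Cl at 0°.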